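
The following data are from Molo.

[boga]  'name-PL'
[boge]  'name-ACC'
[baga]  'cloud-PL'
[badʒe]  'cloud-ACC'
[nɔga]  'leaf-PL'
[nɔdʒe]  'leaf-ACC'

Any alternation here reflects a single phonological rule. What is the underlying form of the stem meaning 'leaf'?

The root 'leaf' surfaces as [nɔga] and [nɔdʒe], with a stem-final [g] ~ [dʒ] alternation.
The stem 'name' ([boga], [boge]) shows [g] unchanged in both environments, so [g] cannot be basic with [dʒ] derived before the ACC suffix.
So /dʒ/ is underlying, and a rule of depalatalization — palato-alveolar /dʒ/ becomes [g] when no front vowel follows — gives [g].

/nɔdʒ/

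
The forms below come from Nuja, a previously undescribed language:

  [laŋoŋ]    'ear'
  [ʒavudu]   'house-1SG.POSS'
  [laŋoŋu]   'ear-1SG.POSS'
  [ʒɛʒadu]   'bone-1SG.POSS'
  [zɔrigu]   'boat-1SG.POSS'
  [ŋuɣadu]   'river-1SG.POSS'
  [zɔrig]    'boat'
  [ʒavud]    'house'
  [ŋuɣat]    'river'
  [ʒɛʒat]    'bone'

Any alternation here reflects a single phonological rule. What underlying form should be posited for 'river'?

The stem for 'river' ends in [d] in [ŋuɣadu] but [t] in [ŋuɣat].
But 'house' keeps [d] in both environments ([ʒavudu], [ʒavud]), so there is no rule changing /d/ to [t] in isolation.
The alternation reflects intervocalic voicing: voiceless stops become voiced between vowels. /t/ is underlying.
The underlying form of 'river' is therefore /ŋuɣat/.

/ŋuɣat/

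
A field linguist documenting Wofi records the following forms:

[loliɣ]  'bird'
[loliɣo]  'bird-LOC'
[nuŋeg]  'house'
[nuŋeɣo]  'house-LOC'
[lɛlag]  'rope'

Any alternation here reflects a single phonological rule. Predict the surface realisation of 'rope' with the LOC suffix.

'house' shows [g] ~ [ɣ] at the end of the stem ([nuŋeg] vs [nuŋeɣo]).
But 'bird' keeps [ɣ] in both environments ([loliɣ], [loliɣo]), so there is no rule changing /ɣ/ to [g] in isolation.
The alternation reflects intervocalic spirantization: voiced stops become fricatives between vowels. /g/ is underlying.
The one attested form of 'rope', [lɛlag], shows underlying /lɛlag/. Applying the same rule between vowels gives [lɛlaɣo].

[lɛlaɣo]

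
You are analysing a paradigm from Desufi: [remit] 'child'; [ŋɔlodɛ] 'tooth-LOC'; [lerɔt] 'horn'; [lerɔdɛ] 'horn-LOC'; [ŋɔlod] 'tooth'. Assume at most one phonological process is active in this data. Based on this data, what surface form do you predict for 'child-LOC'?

The stem for 'horn' ends in [t] in [lerɔt] but [d] in [lerɔdɛ].
Compare 'tooth', with invariant [d] in [ŋɔlod] and [ŋɔlodɛ]: an analysis with underlying /d/ and a rule producing [t] in isolation would wrongly predict alternation here too.
The alternation reflects intervocalic voicing: voiceless stops become voiced between vowels. /t/ is underlying.
From [remit] the stem 'child' is /remit/; between vowels this yields [remidɛ].

[remidɛ]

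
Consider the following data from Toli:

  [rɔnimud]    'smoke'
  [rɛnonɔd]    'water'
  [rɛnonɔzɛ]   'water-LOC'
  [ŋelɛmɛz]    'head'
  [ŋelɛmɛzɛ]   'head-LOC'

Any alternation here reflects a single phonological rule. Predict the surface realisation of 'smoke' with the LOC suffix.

'water' shows [d] ~ [z] at the end of the stem ([rɛnonɔd] vs [rɛnonɔzɛ]).
Compare 'head', with invariant [z] in [ŋelɛmɛz] and [ŋelɛmɛzɛ]: an analysis with underlying /z/ and a rule producing [d] in isolation would wrongly predict alternation here too.
The alternation reflects intervocalic spirantization: voiced stops become fricatives between vowels. /d/ is underlying.
The one attested form of 'smoke', [rɔnimud], shows underlying /rɔnimud/. Applying the same rule between vowels gives [rɔnimuzɛ].

[rɔnimuzɛ]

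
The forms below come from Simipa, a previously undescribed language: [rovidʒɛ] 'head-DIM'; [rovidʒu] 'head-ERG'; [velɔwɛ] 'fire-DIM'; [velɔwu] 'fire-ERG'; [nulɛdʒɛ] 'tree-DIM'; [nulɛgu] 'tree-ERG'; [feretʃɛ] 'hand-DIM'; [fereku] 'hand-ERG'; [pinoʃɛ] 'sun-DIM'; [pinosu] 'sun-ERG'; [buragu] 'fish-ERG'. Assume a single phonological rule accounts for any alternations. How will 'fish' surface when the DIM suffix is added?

[buradʒɛ]

The root 'tree' surfaces as [nulɛdʒɛ] and [nulɛgu], with a stem-final [dʒ] ~ [g] alternation.
But 'head' keeps [dʒ] in both environments ([rovidʒɛ], [rovidʒu]), so there is no rule changing /dʒ/ to [g] before the ERG suffix.
Therefore /g/ is basic and [dʒ] is derived by palatalization before a front vowel (/k/, /g/ and /s/ become palato-alveolar [tʃ], [dʒ] and [ʃ] before a front vowel).
The one attested form of 'fish', [buragu], shows underlying /burag/. Applying the same rule before a front vowel gives [buradʒɛ].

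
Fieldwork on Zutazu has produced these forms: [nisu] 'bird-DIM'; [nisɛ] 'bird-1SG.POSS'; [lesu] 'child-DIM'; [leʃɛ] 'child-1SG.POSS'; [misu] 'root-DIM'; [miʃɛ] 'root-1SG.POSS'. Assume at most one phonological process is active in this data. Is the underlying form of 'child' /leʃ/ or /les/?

/leʃ/

In [lesu] and [leʃɛ] the final segment of 'child' alternates: [s] ~ [ʃ].
Compare 'bird', with invariant [s] in [nisu] and [nisɛ]: an analysis with underlying /s/ and a rule producing [ʃ] before the 1SG.POSS suffix would wrongly predict alternation here too.
The alternation reflects depalatalization: palato-alveolar /ʃ/ becomes [s] when no front vowel follows. /ʃ/ is underlying.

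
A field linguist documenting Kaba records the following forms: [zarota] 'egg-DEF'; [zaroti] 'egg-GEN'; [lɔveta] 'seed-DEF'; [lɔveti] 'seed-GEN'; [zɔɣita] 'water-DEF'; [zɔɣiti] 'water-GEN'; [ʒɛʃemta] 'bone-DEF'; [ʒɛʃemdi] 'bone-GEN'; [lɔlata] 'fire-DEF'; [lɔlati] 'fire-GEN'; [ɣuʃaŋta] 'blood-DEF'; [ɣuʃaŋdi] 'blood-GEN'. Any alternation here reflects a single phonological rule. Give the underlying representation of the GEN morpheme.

The GEN morpheme has two allomorphs, [-di] and [-ti].
The DEF suffix, which begins with [t], is invariant after every stem; so [t] is not altered by any rule here.
The GEN suffix is therefore /-di/ underlyingly, with post-vocalic devoicing: voiced stops become voiceless after a vowel.

/-di/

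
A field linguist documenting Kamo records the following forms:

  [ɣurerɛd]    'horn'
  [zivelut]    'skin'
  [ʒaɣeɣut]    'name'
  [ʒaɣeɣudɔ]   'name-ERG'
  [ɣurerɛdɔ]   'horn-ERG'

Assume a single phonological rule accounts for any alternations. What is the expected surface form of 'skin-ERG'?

[ziveludɔ]

The root 'name' surfaces as [ʒaɣeɣut] and [ʒaɣeɣudɔ], with a stem-final [t] ~ [d] alternation.
The stem 'horn' ([ɣurerɛd], [ɣurerɛdɔ]) shows [d] unchanged in both environments, so [d] cannot be basic with [t] derived in isolation.
Therefore /t/ is basic and [d] is derived by intervocalic voicing (voiceless stops become voiced between vowels).
The one attested form of 'skin', [zivelut], shows underlying /zivelut/. Applying the same rule between vowels gives [ziveludɔ].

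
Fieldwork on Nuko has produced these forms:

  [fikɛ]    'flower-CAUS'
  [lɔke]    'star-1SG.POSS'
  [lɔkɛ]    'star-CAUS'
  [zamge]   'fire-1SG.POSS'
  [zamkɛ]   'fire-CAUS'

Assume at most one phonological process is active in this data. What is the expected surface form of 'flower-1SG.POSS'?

[fike]

The 1SG.POSS morpheme has two allomorphs, [-ge] and [-ke].
The CAUS suffix, which begins with [k], is invariant after every stem; so [k] is not altered by any rule here.
So the underlying form is /-ge/, and voiced stops become voiceless after a vowel.
After 'flower', which ends in a vowel, the suffix surfaces as [-ke], giving [fike].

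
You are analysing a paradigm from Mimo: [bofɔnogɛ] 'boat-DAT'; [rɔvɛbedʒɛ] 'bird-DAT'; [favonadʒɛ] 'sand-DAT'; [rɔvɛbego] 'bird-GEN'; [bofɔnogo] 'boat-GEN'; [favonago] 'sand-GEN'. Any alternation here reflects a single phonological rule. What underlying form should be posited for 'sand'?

The root 'sand' surfaces as [favonadʒɛ] and [favonago], with a stem-final [dʒ] ~ [g] alternation.
But 'boat' keeps [g] in both environments ([bofɔnogɛ], [bofɔnogo]), so there is no rule changing /g/ to [dʒ] before the DAT suffix.
Therefore /dʒ/ is basic and [g] is derived by depalatalization (palato-alveolar /dʒ/ becomes [g] when no front vowel follows).

/favonadʒ/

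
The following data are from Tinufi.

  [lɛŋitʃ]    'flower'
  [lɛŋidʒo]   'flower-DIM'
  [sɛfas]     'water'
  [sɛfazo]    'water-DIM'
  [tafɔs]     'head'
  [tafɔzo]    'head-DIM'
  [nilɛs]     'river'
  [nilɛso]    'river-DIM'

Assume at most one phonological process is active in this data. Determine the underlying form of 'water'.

/sɛfaz/

The stem for 'water' ends in [s] in [sɛfas] but [z] in [sɛfazo].
The stem 'river' ([nilɛs], [nilɛso]) shows [s] unchanged in both environments, so [s] cannot be basic with [z] derived before the DIM suffix.
Therefore /z/ is basic and [s] is derived by word-final obstruent devoicing (voiced obstruents become voiceless word-finally).
So 'water' = /sɛfaz/.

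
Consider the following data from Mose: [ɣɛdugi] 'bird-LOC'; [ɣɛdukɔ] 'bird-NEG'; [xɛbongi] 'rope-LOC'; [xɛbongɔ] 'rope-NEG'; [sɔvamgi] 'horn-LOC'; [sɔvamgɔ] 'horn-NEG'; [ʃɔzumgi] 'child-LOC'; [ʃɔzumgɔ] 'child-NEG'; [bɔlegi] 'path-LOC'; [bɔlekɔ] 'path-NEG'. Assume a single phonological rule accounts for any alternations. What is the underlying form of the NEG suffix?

/-kɔ/

The NEG suffix surfaces as [-gɔ] and [-kɔ], depending on the final segment of the stem.
By contrast the LOC suffix keeps its initial [g] throughout — that segment must be underlying.
So the underlying form is /-kɔ/, and voiceless stops become voiced after a nasal.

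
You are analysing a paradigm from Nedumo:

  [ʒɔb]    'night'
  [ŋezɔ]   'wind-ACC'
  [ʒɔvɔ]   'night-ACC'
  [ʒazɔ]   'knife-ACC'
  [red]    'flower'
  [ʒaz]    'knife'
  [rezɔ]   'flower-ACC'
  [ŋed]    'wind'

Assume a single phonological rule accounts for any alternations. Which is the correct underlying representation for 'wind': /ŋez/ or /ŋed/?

The root 'wind' surfaces as [ŋed] and [ŋezɔ], with a stem-final [d] ~ [z] alternation.
Compare 'knife', with invariant [z] in [ʒaz] and [ʒazɔ]: an analysis with underlying /z/ and a rule producing [d] in isolation would wrongly predict alternation here too.
The alternation reflects intervocalic spirantization: voiced stops become fricatives between vowels. /d/ is underlying.

/ŋed/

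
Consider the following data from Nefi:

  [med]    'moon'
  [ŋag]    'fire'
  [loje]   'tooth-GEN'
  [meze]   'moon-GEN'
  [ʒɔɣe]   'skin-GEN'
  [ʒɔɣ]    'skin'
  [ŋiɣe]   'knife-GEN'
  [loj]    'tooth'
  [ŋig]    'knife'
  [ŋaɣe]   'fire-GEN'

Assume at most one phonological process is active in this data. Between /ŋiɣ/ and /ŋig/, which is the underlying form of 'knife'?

/ŋig/

The root 'knife' surfaces as [ŋiɣe] and [ŋig], with a stem-final [ɣ] ~ [g] alternation.
The stem 'skin' ([ʒɔɣe], [ʒɔɣ]) shows [ɣ] unchanged in both environments, so [ɣ] cannot be basic with [g] derived in isolation.
Therefore /g/ is basic and [ɣ] is derived by intervocalic spirantization (voiced stops become fricatives between vowels).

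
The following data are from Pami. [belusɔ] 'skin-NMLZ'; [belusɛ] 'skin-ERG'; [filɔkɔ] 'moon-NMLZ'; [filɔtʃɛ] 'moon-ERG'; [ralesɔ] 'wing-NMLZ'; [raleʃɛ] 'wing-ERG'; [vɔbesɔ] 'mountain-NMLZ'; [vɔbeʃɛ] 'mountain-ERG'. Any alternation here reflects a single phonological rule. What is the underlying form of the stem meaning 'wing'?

/raleʃ/

In [ralesɔ] and [raleʃɛ] the final segment of 'wing' alternates: [s] ~ [ʃ].
But 'skin' keeps [s] in both environments ([belusɔ], [belusɛ]), so there is no rule changing /s/ to [ʃ] before the ERG suffix.
So /ʃ/ is underlying, and a rule of depalatalization — palato-alveolar /tʃ/ and /ʃ/ become [k] and [s] when no front vowel follows — gives [s].
So 'wing' = /raleʃ/.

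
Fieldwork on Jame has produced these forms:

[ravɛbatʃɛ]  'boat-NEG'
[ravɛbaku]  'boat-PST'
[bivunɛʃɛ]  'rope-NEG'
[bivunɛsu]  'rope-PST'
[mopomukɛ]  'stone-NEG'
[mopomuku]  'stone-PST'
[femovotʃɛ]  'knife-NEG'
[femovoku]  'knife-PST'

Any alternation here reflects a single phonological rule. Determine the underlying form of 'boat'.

The root 'boat' surfaces as [ravɛbatʃɛ] and [ravɛbaku], with a stem-final [tʃ] ~ [k] alternation.
If /k/ were underlying and a rule turned it into [tʃ] before the NEG suffix, 'stone' would also alternate; but it has [k] in both [mopomukɛ] and [mopomuku].
So /tʃ/ is underlying, and a rule of depalatalization — palato-alveolar /tʃ/ and /ʃ/ become [k] and [s] when no front vowel follows — gives [k].
Hence 'boat' is /ravɛbatʃ/ underlyingly.

/ravɛbatʃ/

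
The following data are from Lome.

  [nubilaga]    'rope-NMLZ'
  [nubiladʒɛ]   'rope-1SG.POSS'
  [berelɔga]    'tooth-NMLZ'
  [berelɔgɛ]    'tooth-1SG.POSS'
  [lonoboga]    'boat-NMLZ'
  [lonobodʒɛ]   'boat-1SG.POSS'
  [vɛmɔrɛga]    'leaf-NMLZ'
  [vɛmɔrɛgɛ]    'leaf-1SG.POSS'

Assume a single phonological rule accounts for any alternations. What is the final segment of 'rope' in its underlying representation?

'rope' shows [g] ~ [dʒ] at the end of the stem ([nubilaga] vs [nubiladʒɛ]).
If /g/ were underlying and a rule turned it into [dʒ] before the 1SG.POSS suffix, 'leaf' would also alternate; but it has [g] in both [vɛmɔrɛga] and [vɛmɔrɛgɛ].
So /dʒ/ is underlying, and a rule of depalatalization — palato-alveolar /dʒ/ becomes [g] when no front vowel follows — gives [g].

/dʒ/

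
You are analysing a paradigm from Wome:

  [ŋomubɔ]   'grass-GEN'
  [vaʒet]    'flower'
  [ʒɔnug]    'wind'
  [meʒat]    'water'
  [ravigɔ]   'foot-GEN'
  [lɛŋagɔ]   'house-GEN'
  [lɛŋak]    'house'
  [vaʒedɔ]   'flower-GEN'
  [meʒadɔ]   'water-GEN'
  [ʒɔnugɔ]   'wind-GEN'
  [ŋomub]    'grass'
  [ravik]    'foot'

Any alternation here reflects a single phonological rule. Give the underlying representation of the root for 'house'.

/lɛŋak/

In [lɛŋagɔ] and [lɛŋak] the final segment of 'house' alternates: [g] ~ [k].
Compare 'wind', with invariant [g] in [ʒɔnugɔ] and [ʒɔnug]: an analysis with underlying /g/ and a rule producing [k] in isolation would wrongly predict alternation here too.
So /k/ is underlying, and a rule of intervocalic voicing — voiceless stops become voiced between vowels — gives [g].
The underlying form of 'house' is therefore /lɛŋak/.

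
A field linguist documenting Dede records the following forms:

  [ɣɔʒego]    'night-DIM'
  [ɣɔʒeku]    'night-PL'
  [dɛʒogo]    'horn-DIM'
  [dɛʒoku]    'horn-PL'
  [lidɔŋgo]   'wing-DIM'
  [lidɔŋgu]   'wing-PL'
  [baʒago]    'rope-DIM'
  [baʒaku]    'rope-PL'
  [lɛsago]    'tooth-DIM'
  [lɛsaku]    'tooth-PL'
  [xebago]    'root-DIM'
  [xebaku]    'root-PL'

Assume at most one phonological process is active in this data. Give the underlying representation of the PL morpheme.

/-ku/

The PL morpheme has two allomorphs, [-gu] and [-ku].
By contrast the DIM suffix keeps its initial [g] throughout — that segment must be underlying.
So the underlying form is /-ku/, and voiceless stops become voiced after a nasal.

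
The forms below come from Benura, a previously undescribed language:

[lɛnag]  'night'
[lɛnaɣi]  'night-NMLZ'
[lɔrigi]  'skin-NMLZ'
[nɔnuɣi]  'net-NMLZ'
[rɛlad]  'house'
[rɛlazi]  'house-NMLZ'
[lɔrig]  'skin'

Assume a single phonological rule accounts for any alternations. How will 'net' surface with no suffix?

'night' shows [g] ~ [ɣ] at the end of the stem ([lɛnag] vs [lɛnaɣi]).
If /g/ were underlying and a rule turned it into [ɣ] before the NMLZ suffix, 'skin' would also alternate; but it has [g] in both [lɔrig] and [lɔrigi].
The underlying segment must be /ɣ/; voiced fricatives become stops word-finally, yielding [g] there.
From [nɔnuɣi] the stem 'net' is /nɔnuɣ/; word-finally this yields [nɔnug].

[nɔnug]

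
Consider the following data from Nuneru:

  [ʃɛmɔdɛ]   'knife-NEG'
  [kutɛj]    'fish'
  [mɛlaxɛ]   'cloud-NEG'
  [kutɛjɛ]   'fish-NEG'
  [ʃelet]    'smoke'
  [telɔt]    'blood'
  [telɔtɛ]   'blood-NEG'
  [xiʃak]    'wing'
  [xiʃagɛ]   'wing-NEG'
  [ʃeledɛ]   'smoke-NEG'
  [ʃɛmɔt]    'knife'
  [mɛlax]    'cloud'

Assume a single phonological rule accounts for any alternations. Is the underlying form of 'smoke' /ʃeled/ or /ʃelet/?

The root 'smoke' surfaces as [ʃelet] and [ʃeledɛ], with a stem-final [t] ~ [d] alternation.
If /t/ were underlying and a rule turned it into [d] before the NEG suffix, 'blood' would also alternate; but it has [t] in both [telɔt] and [telɔtɛ].
So /d/ is underlying, and a rule of word-final obstruent devoicing — voiced obstruents become voiceless word-finally — gives [t].

/ʃeled/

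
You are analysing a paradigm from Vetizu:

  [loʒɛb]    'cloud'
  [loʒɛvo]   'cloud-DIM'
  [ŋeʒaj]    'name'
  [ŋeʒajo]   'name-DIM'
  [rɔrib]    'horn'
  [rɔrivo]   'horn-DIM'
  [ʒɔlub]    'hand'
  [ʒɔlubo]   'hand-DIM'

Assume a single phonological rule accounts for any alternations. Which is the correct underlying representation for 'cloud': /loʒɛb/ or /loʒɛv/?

/loʒɛv/

The root 'cloud' surfaces as [loʒɛb] and [loʒɛvo], with a stem-final [b] ~ [v] alternation.
But 'hand' keeps [b] in both environments ([ʒɔlub], [ʒɔlubo]), so there is no rule changing /b/ to [v] before the DIM suffix.
So /v/ is underlying, and a rule of word-final hardening — voiced fricatives become stops word-finally — gives [b].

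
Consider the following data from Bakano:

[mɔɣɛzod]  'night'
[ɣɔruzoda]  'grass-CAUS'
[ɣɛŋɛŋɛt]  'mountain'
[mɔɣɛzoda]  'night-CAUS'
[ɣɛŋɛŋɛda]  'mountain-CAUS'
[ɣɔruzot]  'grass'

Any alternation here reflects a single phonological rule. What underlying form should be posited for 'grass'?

/ɣɔruzot/

The root 'grass' surfaces as [ɣɔruzot] and [ɣɔruzoda], with a stem-final [t] ~ [d] alternation.
If /d/ were underlying and a rule turned it into [t] in isolation, 'night' would also alternate; but it has [d] in both [mɔɣɛzod] and [mɔɣɛzoda].
So /t/ is underlying, and a rule of intervocalic voicing — voiceless stops become voiced between vowels — gives [d].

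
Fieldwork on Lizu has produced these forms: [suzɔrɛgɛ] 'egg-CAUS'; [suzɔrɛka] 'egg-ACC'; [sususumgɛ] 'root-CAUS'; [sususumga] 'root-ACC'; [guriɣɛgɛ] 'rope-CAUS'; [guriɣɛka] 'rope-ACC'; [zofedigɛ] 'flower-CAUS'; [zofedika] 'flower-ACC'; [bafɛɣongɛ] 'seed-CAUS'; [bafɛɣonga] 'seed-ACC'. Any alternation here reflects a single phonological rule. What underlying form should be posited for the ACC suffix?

/-ka/

The ACC suffix surfaces as [-ga] and [-ka], depending on the final segment of the stem.
By contrast the CAUS suffix keeps its initial [g] throughout — that segment must be underlying.
So the underlying form is /-ka/, and voiceless stops become voiced after a nasal.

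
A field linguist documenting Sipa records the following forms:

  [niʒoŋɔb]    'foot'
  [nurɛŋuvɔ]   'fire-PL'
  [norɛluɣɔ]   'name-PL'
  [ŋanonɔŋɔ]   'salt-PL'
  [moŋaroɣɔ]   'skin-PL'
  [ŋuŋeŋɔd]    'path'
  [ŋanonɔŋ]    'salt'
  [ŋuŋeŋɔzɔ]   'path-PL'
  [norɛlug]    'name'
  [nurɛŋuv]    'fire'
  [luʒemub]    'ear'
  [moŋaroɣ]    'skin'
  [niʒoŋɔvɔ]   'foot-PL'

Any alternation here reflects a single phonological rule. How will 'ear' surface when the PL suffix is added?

[luʒemuvɔ]

The root 'foot' surfaces as [niʒoŋɔb] and [niʒoŋɔvɔ], with a stem-final [b] ~ [v] alternation.
But 'fire' keeps [v] in both environments ([nurɛŋuv], [nurɛŋuvɔ]), so there is no rule changing /v/ to [b] in isolation.
The alternation reflects intervocalic spirantization: voiced stops become fricatives between vowels. /b/ is underlying.
The one attested form of 'ear', [luʒemub], shows underlying /luʒemub/. Applying the same rule between vowels gives [luʒemuvɔ].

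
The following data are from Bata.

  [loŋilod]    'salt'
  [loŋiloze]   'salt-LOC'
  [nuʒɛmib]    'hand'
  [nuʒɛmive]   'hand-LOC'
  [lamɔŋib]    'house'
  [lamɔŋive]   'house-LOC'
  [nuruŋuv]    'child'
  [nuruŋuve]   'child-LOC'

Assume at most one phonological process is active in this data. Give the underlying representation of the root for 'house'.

The stem for 'house' ends in [b] in [lamɔŋib] but [v] in [lamɔŋive].
But 'child' keeps [v] in both environments ([nuruŋuv], [nuruŋuve]), so there is no rule changing /v/ to [b] in isolation.
The underlying segment must be /b/; voiced stops become fricatives between vowels, yielding [v] there.

/lamɔŋib/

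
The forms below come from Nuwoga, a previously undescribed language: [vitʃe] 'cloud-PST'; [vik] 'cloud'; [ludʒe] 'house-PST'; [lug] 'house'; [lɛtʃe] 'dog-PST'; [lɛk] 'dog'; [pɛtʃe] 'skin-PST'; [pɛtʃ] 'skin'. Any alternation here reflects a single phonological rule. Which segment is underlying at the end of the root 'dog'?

The root 'dog' surfaces as [lɛtʃe] and [lɛk], with a stem-final [tʃ] ~ [k] alternation.
The stem 'skin' ([pɛtʃe], [pɛtʃ]) shows [tʃ] unchanged in both environments, so [tʃ] cannot be basic with [k] derived in isolation.
So /k/ is underlying, and a rule of palatalization before a front vowel — /k/ and /g/ become palato-alveolar [tʃ] and [dʒ] before a front vowel — gives [tʃ].

/k/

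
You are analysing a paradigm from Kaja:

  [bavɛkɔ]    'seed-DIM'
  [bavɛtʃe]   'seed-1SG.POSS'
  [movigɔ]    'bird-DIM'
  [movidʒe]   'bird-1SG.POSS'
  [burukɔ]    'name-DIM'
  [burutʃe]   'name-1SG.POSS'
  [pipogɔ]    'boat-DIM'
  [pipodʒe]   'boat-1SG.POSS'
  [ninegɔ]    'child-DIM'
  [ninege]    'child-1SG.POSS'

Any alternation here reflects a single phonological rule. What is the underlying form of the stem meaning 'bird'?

The root 'bird' surfaces as [movigɔ] and [movidʒe], with a stem-final [g] ~ [dʒ] alternation.
If /g/ were underlying and a rule turned it into [dʒ] before the 1SG.POSS suffix, 'child' would also alternate; but it has [g] in both [ninegɔ] and [ninege].
Therefore /dʒ/ is basic and [g] is derived by depalatalization (palato-alveolar /tʃ/ and /dʒ/ become [k] and [g] when no front vowel follows).

/movidʒ/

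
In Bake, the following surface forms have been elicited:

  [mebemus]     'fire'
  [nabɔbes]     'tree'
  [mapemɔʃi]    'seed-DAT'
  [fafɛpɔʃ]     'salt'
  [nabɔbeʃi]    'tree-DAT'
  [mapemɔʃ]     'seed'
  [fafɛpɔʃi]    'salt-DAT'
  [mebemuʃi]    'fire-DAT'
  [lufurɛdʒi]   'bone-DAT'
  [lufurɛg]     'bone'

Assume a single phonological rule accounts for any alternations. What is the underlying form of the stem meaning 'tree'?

/nabɔbes/

The root 'tree' surfaces as [nabɔbes] and [nabɔbeʃi], with a stem-final [s] ~ [ʃ] alternation.
If /ʃ/ were underlying and a rule turned it into [s] in isolation, 'seed' would also alternate; but it has [ʃ] in both [mapemɔʃ] and [mapemɔʃi].
So /s/ is underlying, and a rule of palatalization before a front vowel — /g/ and /s/ become palato-alveolar [dʒ] and [ʃ] before a front vowel — gives [ʃ].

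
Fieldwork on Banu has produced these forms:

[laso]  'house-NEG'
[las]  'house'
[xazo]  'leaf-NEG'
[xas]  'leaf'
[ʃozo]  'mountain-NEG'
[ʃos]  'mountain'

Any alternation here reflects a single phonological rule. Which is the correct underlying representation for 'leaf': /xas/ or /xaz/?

The root 'leaf' surfaces as [xazo] and [xas], with a stem-final [z] ~ [s] alternation.
If /s/ were underlying and a rule turned it into [z] before the NEG suffix, 'house' would also alternate; but it has [s] in both [laso] and [las].
The alternation reflects word-final obstruent devoicing: voiced obstruents become voiceless word-finally. /z/ is underlying.

/xaz/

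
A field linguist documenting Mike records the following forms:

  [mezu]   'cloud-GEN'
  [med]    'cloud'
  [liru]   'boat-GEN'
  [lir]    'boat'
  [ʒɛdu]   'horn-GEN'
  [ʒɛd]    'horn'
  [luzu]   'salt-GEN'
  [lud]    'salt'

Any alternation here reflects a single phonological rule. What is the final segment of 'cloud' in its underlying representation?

/z/

The stem for 'cloud' ends in [z] in [mezu] but [d] in [med].
Compare 'horn', with invariant [d] in [ʒɛdu] and [ʒɛd]: an analysis with underlying /d/ and a rule producing [z] before the GEN suffix would wrongly predict alternation here too.
The alternation reflects word-final hardening: voiced fricatives become stops word-finally. /z/ is underlying.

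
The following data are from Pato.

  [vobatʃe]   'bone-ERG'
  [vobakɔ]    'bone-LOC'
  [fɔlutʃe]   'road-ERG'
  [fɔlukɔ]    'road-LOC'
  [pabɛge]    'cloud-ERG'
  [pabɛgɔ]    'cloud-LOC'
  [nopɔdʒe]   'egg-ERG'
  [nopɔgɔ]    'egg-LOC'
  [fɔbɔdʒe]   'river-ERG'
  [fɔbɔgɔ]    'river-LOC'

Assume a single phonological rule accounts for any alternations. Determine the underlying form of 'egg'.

/nopɔdʒ/

'egg' shows [dʒ] ~ [g] at the end of the stem ([nopɔdʒe] vs [nopɔgɔ]).
The stem 'cloud' ([pabɛge], [pabɛgɔ]) shows [g] unchanged in both environments, so [g] cannot be basic with [dʒ] derived before the ERG suffix.
The alternation reflects depalatalization: palato-alveolar /tʃ/ and /dʒ/ become [k] and [g] when no front vowel follows. /dʒ/ is underlying.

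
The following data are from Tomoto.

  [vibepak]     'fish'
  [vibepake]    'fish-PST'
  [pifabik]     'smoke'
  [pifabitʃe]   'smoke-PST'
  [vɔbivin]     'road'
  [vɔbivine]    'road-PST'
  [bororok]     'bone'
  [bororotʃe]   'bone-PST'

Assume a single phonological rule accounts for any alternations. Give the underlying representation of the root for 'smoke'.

/pifabitʃ/

The root 'smoke' surfaces as [pifabik] and [pifabitʃe], with a stem-final [k] ~ [tʃ] alternation.
If /k/ were underlying and a rule turned it into [tʃ] before the PST suffix, 'fish' would also alternate; but it has [k] in both [vibepak] and [vibepake].
The alternation reflects depalatalization: palato-alveolar /tʃ/ becomes [k] when no front vowel follows. /tʃ/ is underlying.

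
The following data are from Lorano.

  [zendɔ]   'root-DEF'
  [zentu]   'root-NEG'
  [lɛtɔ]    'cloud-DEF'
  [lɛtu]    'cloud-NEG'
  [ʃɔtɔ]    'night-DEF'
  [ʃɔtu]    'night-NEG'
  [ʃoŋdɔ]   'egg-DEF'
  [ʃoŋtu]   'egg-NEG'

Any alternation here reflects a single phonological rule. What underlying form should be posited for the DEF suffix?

The DEF suffix surfaces as [-dɔ] and [-tɔ], depending on the final segment of the stem.
By contrast the NEG suffix keeps its initial [t] throughout — that segment must be underlying.
The DEF suffix is therefore /-dɔ/ underlyingly, with post-vocalic devoicing: voiced stops become voiceless after a vowel.

/-dɔ/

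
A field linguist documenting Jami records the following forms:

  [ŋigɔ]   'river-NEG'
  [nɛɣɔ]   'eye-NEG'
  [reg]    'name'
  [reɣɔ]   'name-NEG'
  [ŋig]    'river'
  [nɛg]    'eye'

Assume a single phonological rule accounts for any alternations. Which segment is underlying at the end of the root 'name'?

/ɣ/

In [reɣɔ] and [reg] the final segment of 'name' alternates: [ɣ] ~ [g].
If /g/ were underlying and a rule turned it into [ɣ] before the NEG suffix, 'river' would also alternate; but it has [g] in both [ŋigɔ] and [ŋig].
So /ɣ/ is underlying, and a rule of word-final hardening — voiced fricatives become stops word-finally — gives [g].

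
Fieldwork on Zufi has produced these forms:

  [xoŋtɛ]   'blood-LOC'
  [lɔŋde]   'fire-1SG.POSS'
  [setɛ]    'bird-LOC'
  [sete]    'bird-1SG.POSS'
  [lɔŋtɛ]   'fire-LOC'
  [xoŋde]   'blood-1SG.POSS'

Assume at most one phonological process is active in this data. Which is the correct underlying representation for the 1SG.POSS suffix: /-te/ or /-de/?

The 1SG.POSS suffix surfaces as [-de] and [-te], depending on the final segment of the stem.
By contrast the LOC suffix keeps its initial [t] throughout — that segment must be underlying.
So the underlying form is /-de/, and voiced stops become voiceless after a vowel.

/-de/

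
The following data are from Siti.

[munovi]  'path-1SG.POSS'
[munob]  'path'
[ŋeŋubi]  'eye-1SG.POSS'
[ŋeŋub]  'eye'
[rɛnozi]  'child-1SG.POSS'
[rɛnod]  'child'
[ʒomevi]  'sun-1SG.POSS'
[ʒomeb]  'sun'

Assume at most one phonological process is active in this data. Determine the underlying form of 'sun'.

/ʒomev/

The stem for 'sun' ends in [v] in [ʒomevi] but [b] in [ʒomeb].
The stem 'eye' ([ŋeŋubi], [ŋeŋub]) shows [b] unchanged in both environments, so [b] cannot be basic with [v] derived before the 1SG.POSS suffix.
Therefore /v/ is basic and [b] is derived by word-final hardening (voiced fricatives become stops word-finally).
So 'sun' = /ʒomev/.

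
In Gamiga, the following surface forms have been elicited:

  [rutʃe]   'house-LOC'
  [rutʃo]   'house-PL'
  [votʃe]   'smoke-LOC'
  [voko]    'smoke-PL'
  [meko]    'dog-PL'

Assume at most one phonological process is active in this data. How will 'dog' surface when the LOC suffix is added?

[metʃe]

In [voko] and [votʃe] the final segment of 'smoke' alternates: [k] ~ [tʃ].
The stem 'house' ([rutʃo], [rutʃe]) shows [tʃ] unchanged in both environments, so [tʃ] cannot be basic with [k] derived before the PL suffix.
Therefore /k/ is basic and [tʃ] is derived by palatalization before a front vowel (/k/ becomes palato-alveolar [tʃ] before a front vowel).
From [meko] the stem 'dog' is /mek/; before a front vowel this yields [metʃe].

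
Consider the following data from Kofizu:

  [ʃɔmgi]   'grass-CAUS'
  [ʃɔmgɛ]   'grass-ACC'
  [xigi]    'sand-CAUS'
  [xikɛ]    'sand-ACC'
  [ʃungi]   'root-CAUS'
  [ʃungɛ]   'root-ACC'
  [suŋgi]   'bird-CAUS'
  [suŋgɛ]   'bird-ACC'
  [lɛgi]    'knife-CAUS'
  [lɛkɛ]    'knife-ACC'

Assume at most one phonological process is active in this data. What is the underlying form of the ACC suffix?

/-kɛ/

The ACC suffix surfaces as [-gɛ] and [-kɛ], depending on the final segment of the stem.
The CAUS suffix, which begins with [g], is invariant after every stem; so [g] is not altered by any rule here.
So the underlying form is /-kɛ/, and voiceless stops become voiced after a nasal.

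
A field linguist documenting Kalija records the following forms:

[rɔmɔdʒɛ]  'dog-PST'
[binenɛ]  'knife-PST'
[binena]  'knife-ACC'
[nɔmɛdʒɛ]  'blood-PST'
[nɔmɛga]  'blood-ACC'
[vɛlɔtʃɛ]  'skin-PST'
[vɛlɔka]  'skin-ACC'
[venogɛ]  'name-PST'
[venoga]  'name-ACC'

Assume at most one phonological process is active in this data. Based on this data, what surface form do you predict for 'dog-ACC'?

[rɔmɔga]

'blood' shows [dʒ] ~ [g] at the end of the stem ([nɔmɛdʒɛ] vs [nɔmɛga]).
But 'name' keeps [g] in both environments ([venogɛ], [venoga]), so there is no rule changing /g/ to [dʒ] before the PST suffix.
The alternation reflects depalatalization: palato-alveolar /tʃ/ and /dʒ/ become [k] and [g] when no front vowel follows. /dʒ/ is underlying.
The one attested form of 'dog', [rɔmɔdʒɛ], shows underlying /rɔmɔdʒ/. Applying the same rule when no front vowel follows gives [rɔmɔga].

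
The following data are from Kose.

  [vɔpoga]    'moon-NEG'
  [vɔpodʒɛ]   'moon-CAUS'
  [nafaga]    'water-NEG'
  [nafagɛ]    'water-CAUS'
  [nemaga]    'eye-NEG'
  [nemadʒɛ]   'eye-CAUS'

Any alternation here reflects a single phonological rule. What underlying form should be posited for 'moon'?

/vɔpodʒ/

In [vɔpoga] and [vɔpodʒɛ] the final segment of 'moon' alternates: [g] ~ [dʒ].
Compare 'water', with invariant [g] in [nafaga] and [nafagɛ]: an analysis with underlying /g/ and a rule producing [dʒ] before the CAUS suffix would wrongly predict alternation here too.
The alternation reflects depalatalization: palato-alveolar /dʒ/ becomes [g] when no front vowel follows. /dʒ/ is underlying.
The underlying form of 'moon' is therefore /vɔpodʒ/.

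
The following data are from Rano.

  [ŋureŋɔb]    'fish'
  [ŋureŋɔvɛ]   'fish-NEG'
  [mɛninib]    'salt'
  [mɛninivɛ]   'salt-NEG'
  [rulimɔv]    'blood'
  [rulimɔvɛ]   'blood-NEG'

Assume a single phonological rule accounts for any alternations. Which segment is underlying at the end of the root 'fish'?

'fish' shows [b] ~ [v] at the end of the stem ([ŋureŋɔb] vs [ŋureŋɔvɛ]).
If /v/ were underlying and a rule turned it into [b] in isolation, 'blood' would also alternate; but it has [v] in both [rulimɔv] and [rulimɔvɛ].
So /b/ is underlying, and a rule of intervocalic spirantization — voiced stops become fricatives between vowels — gives [v].

/b/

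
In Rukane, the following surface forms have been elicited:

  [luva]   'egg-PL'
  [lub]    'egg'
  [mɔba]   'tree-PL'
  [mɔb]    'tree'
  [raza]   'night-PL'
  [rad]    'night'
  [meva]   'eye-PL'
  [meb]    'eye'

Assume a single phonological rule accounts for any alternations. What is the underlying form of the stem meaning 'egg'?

'egg' shows [v] ~ [b] at the end of the stem ([luva] vs [lub]).
Compare 'tree', with invariant [b] in [mɔba] and [mɔb]: an analysis with underlying /b/ and a rule producing [v] before the PL suffix would wrongly predict alternation here too.
The alternation reflects word-final hardening: voiced fricatives become stops word-finally. /v/ is underlying.

/luv/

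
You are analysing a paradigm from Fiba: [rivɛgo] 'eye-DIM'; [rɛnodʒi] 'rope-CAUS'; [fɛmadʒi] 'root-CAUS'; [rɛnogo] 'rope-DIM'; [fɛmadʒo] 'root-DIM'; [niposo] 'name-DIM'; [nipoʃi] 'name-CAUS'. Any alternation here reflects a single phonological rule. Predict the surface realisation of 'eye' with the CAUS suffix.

[rivɛdʒi]

'rope' shows [g] ~ [dʒ] at the end of the stem ([rɛnogo] vs [rɛnodʒi]).
Compare 'root', with invariant [dʒ] in [fɛmadʒo] and [fɛmadʒi]: an analysis with underlying /dʒ/ and a rule producing [g] before the DIM suffix would wrongly predict alternation here too.
So /g/ is underlying, and a rule of palatalization before a front vowel — /g/ and /s/ become palato-alveolar [dʒ] and [ʃ] before a front vowel — gives [dʒ].
From [rivɛgo] the stem 'eye' is /rivɛg/; before a front vowel this yields [rivɛdʒi].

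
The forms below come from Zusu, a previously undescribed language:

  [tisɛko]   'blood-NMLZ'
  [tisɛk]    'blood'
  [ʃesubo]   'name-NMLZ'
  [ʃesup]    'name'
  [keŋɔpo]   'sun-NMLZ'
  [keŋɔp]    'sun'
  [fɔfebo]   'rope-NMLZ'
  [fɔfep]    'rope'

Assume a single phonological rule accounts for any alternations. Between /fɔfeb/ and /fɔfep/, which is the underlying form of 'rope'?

'rope' shows [b] ~ [p] at the end of the stem ([fɔfebo] vs [fɔfep]).
If /p/ were underlying and a rule turned it into [b] before the NMLZ suffix, 'sun' would also alternate; but it has [p] in both [keŋɔpo] and [keŋɔp].
So /b/ is underlying, and a rule of word-final obstruent devoicing — voiced obstruents become voiceless word-finally — gives [p].

/fɔfeb/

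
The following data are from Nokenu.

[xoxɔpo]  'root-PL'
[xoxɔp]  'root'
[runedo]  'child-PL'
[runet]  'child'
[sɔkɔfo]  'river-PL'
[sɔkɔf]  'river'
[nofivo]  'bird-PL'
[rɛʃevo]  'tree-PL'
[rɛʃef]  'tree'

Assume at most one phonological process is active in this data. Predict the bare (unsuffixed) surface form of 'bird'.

In [rɛʃevo] and [rɛʃef] the final segment of 'tree' alternates: [v] ~ [f].
The stem 'river' ([sɔkɔfo], [sɔkɔf]) shows [f] unchanged in both environments, so [f] cannot be basic with [v] derived before the PL suffix.
The underlying segment must be /v/; voiced obstruents become voiceless word-finally, yielding [f] there.
The one attested form of 'bird', [nofivo], shows underlying /nofiv/. Applying the same rule word-finally gives [nofif].

[nofif]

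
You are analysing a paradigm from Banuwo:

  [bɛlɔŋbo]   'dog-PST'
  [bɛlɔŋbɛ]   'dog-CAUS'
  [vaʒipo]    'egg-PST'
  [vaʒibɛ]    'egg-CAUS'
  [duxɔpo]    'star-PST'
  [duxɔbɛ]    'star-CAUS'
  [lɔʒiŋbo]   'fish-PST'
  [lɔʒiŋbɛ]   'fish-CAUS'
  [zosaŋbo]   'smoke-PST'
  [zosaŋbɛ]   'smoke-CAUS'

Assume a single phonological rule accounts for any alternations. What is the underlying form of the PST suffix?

/-po/

The PST suffix surfaces as [-bo] and [-po], depending on the final segment of the stem.
By contrast the CAUS suffix keeps its initial [b] throughout — that segment must be underlying.
So the underlying form is /-po/, and voiceless stops become voiced after a nasal.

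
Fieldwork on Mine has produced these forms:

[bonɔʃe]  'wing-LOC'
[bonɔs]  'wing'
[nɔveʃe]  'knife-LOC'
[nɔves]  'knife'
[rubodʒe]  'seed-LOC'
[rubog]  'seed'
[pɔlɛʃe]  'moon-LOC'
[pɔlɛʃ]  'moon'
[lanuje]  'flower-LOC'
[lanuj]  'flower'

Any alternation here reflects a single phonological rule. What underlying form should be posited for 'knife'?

The stem for 'knife' ends in [ʃ] in [nɔveʃe] but [s] in [nɔves].
But 'moon' keeps [ʃ] in both environments ([pɔlɛʃe], [pɔlɛʃ]), so there is no rule changing /ʃ/ to [s] in isolation.
The alternation reflects palatalization before a front vowel: /g/ and /s/ become palato-alveolar [dʒ] and [ʃ] before a front vowel. /s/ is underlying.
So 'knife' = /nɔves/.

/nɔves/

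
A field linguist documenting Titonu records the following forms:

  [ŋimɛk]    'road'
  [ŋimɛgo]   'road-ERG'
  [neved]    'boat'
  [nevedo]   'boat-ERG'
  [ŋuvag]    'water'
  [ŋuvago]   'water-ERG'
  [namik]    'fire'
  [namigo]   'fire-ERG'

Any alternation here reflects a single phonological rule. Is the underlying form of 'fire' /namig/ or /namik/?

In [namik] and [namigo] the final segment of 'fire' alternates: [k] ~ [g].
If /g/ were underlying and a rule turned it into [k] in isolation, 'water' would also alternate; but it has [g] in both [ŋuvag] and [ŋuvago].
Therefore /k/ is basic and [g] is derived by intervocalic voicing (voiceless stops become voiced between vowels).

/namik/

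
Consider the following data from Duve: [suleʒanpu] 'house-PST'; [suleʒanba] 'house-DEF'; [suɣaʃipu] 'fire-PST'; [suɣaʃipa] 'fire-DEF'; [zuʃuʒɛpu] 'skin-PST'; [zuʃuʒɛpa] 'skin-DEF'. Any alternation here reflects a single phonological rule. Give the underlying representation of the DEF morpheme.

/-ba/

The DEF morpheme has two allomorphs, [-ba] and [-pa].
The PST suffix, which begins with [p], is invariant after every stem; so [p] is not altered by any rule here.
So the underlying form is /-ba/, and voiced stops become voiceless after a vowel.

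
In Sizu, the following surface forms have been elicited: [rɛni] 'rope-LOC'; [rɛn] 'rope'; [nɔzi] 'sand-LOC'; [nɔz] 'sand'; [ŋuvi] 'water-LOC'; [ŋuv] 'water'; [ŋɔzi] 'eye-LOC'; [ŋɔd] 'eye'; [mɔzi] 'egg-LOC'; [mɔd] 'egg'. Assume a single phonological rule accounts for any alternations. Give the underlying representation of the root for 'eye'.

/ŋɔd/

In [ŋɔzi] and [ŋɔd] the final segment of 'eye' alternates: [z] ~ [d].
The stem 'sand' ([nɔzi], [nɔz]) shows [z] unchanged in both environments, so [z] cannot be basic with [d] derived in isolation.
The alternation reflects intervocalic spirantization: voiced stops become fricatives between vowels. /d/ is underlying.
The underlying form of 'eye' is therefore /ŋɔd/.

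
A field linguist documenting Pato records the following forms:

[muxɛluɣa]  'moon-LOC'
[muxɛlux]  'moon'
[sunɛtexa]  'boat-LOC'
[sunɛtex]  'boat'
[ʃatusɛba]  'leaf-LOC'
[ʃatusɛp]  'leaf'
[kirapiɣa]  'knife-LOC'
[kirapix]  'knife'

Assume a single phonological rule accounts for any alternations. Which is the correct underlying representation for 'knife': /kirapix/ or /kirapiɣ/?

/kirapiɣ/

In [kirapiɣa] and [kirapix] the final segment of 'knife' alternates: [ɣ] ~ [x].
Compare 'boat', with invariant [x] in [sunɛtexa] and [sunɛtex]: an analysis with underlying /x/ and a rule producing [ɣ] before the LOC suffix would wrongly predict alternation here too.
The underlying segment must be /ɣ/; voiced obstruents become voiceless word-finally, yielding [x] there.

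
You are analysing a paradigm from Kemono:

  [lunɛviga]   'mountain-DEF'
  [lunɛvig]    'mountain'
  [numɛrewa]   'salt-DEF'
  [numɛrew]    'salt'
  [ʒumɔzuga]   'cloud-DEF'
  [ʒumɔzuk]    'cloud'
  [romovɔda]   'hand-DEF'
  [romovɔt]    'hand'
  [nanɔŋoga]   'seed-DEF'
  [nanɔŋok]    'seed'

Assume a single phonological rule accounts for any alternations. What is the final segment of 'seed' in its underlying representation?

The stem for 'seed' ends in [g] in [nanɔŋoga] but [k] in [nanɔŋok].
The stem 'mountain' ([lunɛviga], [lunɛvig]) shows [g] unchanged in both environments, so [g] cannot be basic with [k] derived in isolation.
Therefore /k/ is basic and [g] is derived by intervocalic voicing (voiceless stops become voiced between vowels).

/k/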